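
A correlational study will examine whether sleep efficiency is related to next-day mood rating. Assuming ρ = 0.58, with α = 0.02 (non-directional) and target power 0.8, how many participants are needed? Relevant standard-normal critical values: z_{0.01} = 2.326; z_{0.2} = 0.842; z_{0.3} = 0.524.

n = 26

Fisher's z: C = ½·ln((1+r)/(1−r)) = ½·ln(3.7619) = 0.6625.
n = ((z_{α/2} + z_β)/C)² + 3.
(2.326 + 0.842) / 0.6625 = 3.168 / 0.6625 = 4.782.
n = 4.782² + 3 = 22.87 + 3 = 25.9.
Round up.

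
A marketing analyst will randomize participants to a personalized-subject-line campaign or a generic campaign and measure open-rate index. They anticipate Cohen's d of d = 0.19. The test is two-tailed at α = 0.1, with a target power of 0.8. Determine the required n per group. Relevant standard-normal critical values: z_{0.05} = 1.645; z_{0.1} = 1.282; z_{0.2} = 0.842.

For two independent groups with equal n: n = 2·((z_{α/2} + z_β) / d)².
z_{α/2} + z_β = 1.645 + 0.842 = 2.487.
n = 2 × (2.487 / 0.19)² = 2 × 13.089² = 2 × 171.33 = 342.7.
Round up to the next whole participant.

n = 343 per group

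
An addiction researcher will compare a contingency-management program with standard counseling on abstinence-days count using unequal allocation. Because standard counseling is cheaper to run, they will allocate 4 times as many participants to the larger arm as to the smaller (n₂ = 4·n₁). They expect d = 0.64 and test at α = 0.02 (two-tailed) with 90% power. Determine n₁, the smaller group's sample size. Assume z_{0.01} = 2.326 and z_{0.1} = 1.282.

With allocation ratio k = n₂/n₁ = 4, Var(x̄₁−x̄₂) = σ²(1/n₁ + 1/(k·n₁)) = σ²·(k+1)/(k·n₁).
So n₁ = (1 + 1/k)·((z_{α/2} + z_β)/d)² = 1.250 × (3.608/0.64)².
n₁ = 1.250 × 31.78 = 39.7.
Round up: n₁ = 40, giving n₂ = 4 × 40 = 160.

n₁ = 40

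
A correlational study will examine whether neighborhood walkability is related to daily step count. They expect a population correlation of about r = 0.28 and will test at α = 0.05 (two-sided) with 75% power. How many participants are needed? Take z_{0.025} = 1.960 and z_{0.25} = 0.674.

Fisher's z: C = ½·ln((1+r)/(1−r)) = ½·ln(1.7778) = 0.2877.
n = ((z_{α/2} + z_β)/C)² + 3.
(1.960 + 0.674) / 0.2877 = 2.634 / 0.2877 = 9.155.
n = 9.155² + 3 = 83.82 + 3 = 86.8.
Round up.

n = 87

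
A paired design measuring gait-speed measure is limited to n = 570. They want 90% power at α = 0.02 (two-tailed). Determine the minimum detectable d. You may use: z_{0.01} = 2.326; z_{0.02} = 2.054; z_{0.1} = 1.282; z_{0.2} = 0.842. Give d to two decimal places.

d_min ≈ 0.15

For a single sample (or paired design) of n = 570: d_min = (z_{α/2} + z_β)/√n.
z-sum = 2.326 + 1.282 = 3.608.
d_min = 3.608 / √570 = 3.608 / 23.875 = 0.151.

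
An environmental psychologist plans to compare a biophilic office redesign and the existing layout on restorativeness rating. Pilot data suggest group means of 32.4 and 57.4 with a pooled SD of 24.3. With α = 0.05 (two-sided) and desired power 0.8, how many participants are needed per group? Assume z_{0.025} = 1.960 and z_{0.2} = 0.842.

Cohen's d = |M₁ − M₂| / SD_pooled = |32.4 − 57.4| / 24.3 = 25.0 / 24.3 = 1.029.
For two independent groups with equal n: n = 2·((z_{α/2} + z_β) / d)².
z_{α/2} + z_β = 1.960 + 0.842 = 2.802.
n = 2 × (2.802 / 1.029)² = 2 × 2.723² = 2 × 7.41 = 14.8.
Round up to the next whole participant.

n = 15 per group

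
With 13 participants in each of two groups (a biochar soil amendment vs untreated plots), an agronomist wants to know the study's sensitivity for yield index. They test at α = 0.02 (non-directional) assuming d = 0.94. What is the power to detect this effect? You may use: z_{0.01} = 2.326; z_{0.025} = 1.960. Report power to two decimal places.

power ≈ 0.53

For two equal groups, power = Φ(d·√(n/2) − z_{α/2}).
d·√(n/2) = 0.94 × √(13/2) = 0.94 × 2.550 = 2.397.
z_β = 2.397 − 2.326 = 0.071.
Power = Φ(0.071) = 0.528.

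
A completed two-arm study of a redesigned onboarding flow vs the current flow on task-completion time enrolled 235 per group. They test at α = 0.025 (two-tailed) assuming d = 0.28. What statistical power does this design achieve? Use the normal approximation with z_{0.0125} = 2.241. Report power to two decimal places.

power ≈ 0.79

For two equal groups, power = Φ(d·√(n/2) − z_{α/2}).
d·√(n/2) = 0.28 × √(235/2) = 0.28 × 10.840 = 3.035.
z_β = 3.035 − 2.241 = 0.794.
Power = Φ(0.794) = 0.786.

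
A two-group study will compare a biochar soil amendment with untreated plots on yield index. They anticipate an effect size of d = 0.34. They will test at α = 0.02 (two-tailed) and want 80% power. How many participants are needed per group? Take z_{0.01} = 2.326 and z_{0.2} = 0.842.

For two independent groups with equal n: n = 2·((z_{α/2} + z_β) / d)².
z_{α/2} + z_β = 2.326 + 0.842 = 3.168.
n = 2 × (3.168 / 0.34)² = 2 × 9.318² = 2 × 86.82 = 173.6.
Round up to the next whole participant.

n = 174 per group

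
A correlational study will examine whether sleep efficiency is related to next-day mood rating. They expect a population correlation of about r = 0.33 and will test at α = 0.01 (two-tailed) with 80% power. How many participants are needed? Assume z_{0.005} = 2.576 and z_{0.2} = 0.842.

Fisher's z: C = ½·ln((1+r)/(1−r)) = ½·ln(1.9851) = 0.3428.
n = ((z_{α/2} + z_β)/C)² + 3.
(2.576 + 0.842) / 0.3428 = 3.418 / 0.3428 = 9.971.
n = 9.971² + 3 = 99.42 + 3 = 102.4.
Round up.

n = 103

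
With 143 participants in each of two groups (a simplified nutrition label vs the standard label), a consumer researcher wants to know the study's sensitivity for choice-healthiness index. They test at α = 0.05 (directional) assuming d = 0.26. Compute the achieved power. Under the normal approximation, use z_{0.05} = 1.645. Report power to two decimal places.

power ≈ 0.71

For two equal groups, power = Φ(d·√(n/2) − z_{α}).
d·√(n/2) = 0.26 × √(143/2) = 0.26 × 8.456 = 2.198.
z_β = 2.198 − 1.645 = 0.553.
Power = Φ(0.553) = 0.710.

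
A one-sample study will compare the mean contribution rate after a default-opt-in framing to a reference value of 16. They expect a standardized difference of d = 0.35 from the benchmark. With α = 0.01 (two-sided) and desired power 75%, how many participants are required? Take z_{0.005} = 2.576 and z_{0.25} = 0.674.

n = 87

For a one-sample test: n = ((z_{α/2} + z_β) / d)².
z_{α/2} + z_β = 2.576 + 0.674 = 3.250.
n = (3.250 / 0.35)² = 9.286² = 86.22.
Round up.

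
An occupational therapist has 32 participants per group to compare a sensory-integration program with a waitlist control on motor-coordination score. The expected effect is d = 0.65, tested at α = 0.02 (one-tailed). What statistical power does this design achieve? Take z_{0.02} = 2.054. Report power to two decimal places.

power ≈ 0.71

For two equal groups, power = Φ(d·√(n/2) − z_{α}).
d·√(n/2) = 0.65 × √(32/2) = 0.65 × 4.000 = 2.600.
z_β = 2.600 − 2.054 = 0.546.
Power = Φ(0.546) = 0.707.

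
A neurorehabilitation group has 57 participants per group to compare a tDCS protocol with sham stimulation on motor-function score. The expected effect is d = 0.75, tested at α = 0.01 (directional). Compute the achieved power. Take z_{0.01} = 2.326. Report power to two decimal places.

power ≈ 0.95

For two equal groups, power = Φ(d·√(n/2) − z_{α}).
d·√(n/2) = 0.75 × √(57/2) = 0.75 × 5.339 = 4.004.
z_β = 4.004 − 2.326 = 1.678.
Power = Φ(1.678) = 0.953.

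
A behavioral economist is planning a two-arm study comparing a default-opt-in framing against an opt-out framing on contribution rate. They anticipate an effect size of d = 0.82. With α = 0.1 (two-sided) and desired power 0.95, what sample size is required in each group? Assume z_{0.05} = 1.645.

For two independent groups with equal n: n = 2·((z_{α/2} + z_β) / d)².
z_{α/2} + z_β = 1.645 + 1.645 = 3.290.
n = 2 × (3.290 / 0.82)² = 2 × 4.012² = 2 × 16.10 = 32.2.
Round up to the next whole participant.

n = 33 per group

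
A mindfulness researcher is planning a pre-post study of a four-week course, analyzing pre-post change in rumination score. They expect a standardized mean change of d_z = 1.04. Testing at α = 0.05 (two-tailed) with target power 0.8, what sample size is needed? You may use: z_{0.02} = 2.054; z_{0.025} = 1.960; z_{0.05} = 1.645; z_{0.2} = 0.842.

For a paired (one-sample on differences) test: n = ((z_{α/2} + z_β) / d)².
z_{α/2} + z_β = 1.960 + 0.842 = 2.802.
n = (2.802 / 1.04)² = 2.694² = 7.26.
Round up.

n = 8 pairs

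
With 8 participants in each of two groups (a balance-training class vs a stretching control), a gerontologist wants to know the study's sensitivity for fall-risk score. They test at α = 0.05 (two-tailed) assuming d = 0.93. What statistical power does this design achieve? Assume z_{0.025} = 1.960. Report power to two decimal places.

power ≈ 0.46

For two equal groups, power = Φ(d·√(n/2) − z_{α/2}).
d·√(n/2) = 0.93 × √(8/2) = 0.93 × 2.000 = 1.860.
z_β = 1.860 − 1.960 = -0.100.
Power = Φ(-0.100) = 0.460.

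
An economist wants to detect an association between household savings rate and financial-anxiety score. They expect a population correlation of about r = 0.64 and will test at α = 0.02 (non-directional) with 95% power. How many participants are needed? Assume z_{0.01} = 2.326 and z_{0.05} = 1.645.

n = 31

Fisher's z: C = ½·ln((1+r)/(1−r)) = ½·ln(4.5556) = 0.7582.
n = ((z_{α/2} + z_β)/C)² + 3.
(2.326 + 1.645) / 0.7582 = 3.971 / 0.7582 = 5.237.
n = 5.237² + 3 = 27.43 + 3 = 30.4.
Round up.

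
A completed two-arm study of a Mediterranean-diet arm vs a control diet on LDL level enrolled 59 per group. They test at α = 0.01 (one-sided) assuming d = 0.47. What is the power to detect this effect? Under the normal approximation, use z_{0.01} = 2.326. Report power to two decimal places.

For two equal groups, power = Φ(d·√(n/2) − z_{α}).
d·√(n/2) = 0.47 × √(59/2) = 0.47 × 5.431 = 2.553.
z_β = 2.553 − 2.326 = 0.227.
Power = Φ(0.227) = 0.590.

power ≈ 0.59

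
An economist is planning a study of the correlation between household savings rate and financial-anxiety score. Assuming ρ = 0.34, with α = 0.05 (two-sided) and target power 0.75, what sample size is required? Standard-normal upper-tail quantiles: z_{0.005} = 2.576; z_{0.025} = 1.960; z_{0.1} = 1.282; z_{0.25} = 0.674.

Fisher's z: C = ½·ln((1+r)/(1−r)) = ½·ln(2.0303) = 0.3541.
n = ((z_{α/2} + z_β)/C)² + 3.
(1.960 + 0.674) / 0.3541 = 2.634 / 0.3541 = 7.439.
n = 7.439² + 3 = 55.33 + 3 = 58.3.
Round up.

n = 59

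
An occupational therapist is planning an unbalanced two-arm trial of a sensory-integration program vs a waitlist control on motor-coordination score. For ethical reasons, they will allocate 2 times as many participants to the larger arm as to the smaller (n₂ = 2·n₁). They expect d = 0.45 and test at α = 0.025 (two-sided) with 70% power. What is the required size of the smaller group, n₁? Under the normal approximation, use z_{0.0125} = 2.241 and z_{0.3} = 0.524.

n₁ = 57

With allocation ratio k = n₂/n₁ = 2, Var(x̄₁−x̄₂) = σ²(1/n₁ + 1/(k·n₁)) = σ²·(k+1)/(k·n₁).
So n₁ = (1 + 1/k)·((z_{α/2} + z_β)/d)² = 1.500 × (2.765/0.45)².
n₁ = 1.500 × 37.75 = 56.6.
Round up: n₁ = 57, giving n₂ = 2 × 57 = 114.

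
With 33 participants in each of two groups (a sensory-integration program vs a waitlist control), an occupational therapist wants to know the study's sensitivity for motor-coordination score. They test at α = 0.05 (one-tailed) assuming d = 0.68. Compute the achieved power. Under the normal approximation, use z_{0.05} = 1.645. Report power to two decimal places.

For two equal groups, power = Φ(d·√(n/2) − z_{α}).
d·√(n/2) = 0.68 × √(33/2) = 0.68 × 4.062 = 2.762.
z_β = 2.762 − 1.645 = 1.117.
Power = Φ(1.117) = 0.868.

power ≈ 0.87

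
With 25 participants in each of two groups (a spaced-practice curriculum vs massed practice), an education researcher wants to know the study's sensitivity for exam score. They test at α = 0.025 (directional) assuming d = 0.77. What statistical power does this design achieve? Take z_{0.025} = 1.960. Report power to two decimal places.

For two equal groups, power = Φ(d·√(n/2) − z_{α}).
d·√(n/2) = 0.77 × √(25/2) = 0.77 × 3.536 = 2.722.
z_β = 2.722 − 1.960 = 0.762.
Power = Φ(0.762) = 0.777.

power ≈ 0.78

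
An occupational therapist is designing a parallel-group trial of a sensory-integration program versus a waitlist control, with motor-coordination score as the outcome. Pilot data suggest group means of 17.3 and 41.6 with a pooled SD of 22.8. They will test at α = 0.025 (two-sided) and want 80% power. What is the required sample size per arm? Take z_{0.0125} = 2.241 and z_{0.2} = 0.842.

n = 17 per group

Cohen's d = |M₁ − M₂| / SD_pooled = |17.3 − 41.6| / 22.8 = 24.3 / 22.8 = 1.066.
For two independent groups with equal n: n = 2·((z_{α/2} + z_β) / d)².
z_{α/2} + z_β = 2.241 + 0.842 = 3.083.
n = 2 × (3.083 / 1.066)² = 2 × 2.892² = 2 × 8.36 = 16.7.
Round up to the next whole participant.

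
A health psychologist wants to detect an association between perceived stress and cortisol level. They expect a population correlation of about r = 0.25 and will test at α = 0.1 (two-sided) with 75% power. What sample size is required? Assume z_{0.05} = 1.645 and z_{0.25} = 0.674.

n = 86

Fisher's z: C = ½·ln((1+r)/(1−r)) = ½·ln(1.6667) = 0.2554.
n = ((z_{α/2} + z_β)/C)² + 3.
(1.645 + 0.674) / 0.2554 = 2.319 / 0.2554 = 9.080.
n = 9.080² + 3 = 82.44 + 3 = 85.4.
Round up.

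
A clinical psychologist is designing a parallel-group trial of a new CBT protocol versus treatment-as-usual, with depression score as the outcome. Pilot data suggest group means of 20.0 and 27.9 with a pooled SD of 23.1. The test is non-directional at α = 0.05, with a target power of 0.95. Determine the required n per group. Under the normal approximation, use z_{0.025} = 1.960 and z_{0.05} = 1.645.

n = 223 per group

Cohen's d = |M₁ − M₂| / SD_pooled = |20.0 − 27.9| / 23.1 = 7.9 / 23.1 = 0.342.
For two independent groups with equal n: n = 2·((z_{α/2} + z_β) / d)².
z_{α/2} + z_β = 1.960 + 1.645 = 3.605.
n = 2 × (3.605 / 0.342)² = 2 × 10.541² = 2 × 111.11 = 222.2.
Round up to the next whole participant.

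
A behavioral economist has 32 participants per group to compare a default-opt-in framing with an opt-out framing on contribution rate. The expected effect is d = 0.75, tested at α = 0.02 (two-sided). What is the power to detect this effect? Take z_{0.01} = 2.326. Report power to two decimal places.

For two equal groups, power = Φ(d·√(n/2) − z_{α/2}).
d·√(n/2) = 0.75 × √(32/2) = 0.75 × 4.000 = 3.000.
z_β = 3.000 − 2.326 = 0.674.
Power = Φ(0.674) = 0.750.

power ≈ 0.75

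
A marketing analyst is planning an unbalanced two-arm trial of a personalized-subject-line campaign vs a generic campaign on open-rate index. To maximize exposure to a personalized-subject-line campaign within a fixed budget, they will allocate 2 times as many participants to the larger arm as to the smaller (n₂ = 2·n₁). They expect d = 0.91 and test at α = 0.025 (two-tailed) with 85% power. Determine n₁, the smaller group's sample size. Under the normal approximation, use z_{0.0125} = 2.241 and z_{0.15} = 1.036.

n₁ = 20

With allocation ratio k = n₂/n₁ = 2, Var(x̄₁−x̄₂) = σ²(1/n₁ + 1/(k·n₁)) = σ²·(k+1)/(k·n₁).
So n₁ = (1 + 1/k)·((z_{α/2} + z_β)/d)² = 1.500 × (3.277/0.91)².
n₁ = 1.500 × 12.97 = 19.5.
Round up: n₁ = 20, giving n₂ = 2 × 20 = 40.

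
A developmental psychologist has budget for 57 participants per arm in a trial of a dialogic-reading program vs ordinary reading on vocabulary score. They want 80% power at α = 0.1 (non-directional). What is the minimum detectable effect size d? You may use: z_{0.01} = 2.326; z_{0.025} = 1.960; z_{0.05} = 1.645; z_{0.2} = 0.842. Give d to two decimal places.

d_min ≈ 0.47

For two independent groups of n = 57 each: d_min = (z_{α/2} + z_β)·√(2/n).
z-sum = 1.645 + 0.842 = 2.487.
d_min = 2.487 × √(2/57) = 2.487 × 0.1873 = 0.466.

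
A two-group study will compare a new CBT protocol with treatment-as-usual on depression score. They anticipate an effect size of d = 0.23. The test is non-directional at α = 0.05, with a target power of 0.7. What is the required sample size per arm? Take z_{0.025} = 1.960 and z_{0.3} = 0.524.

n = 234 per group

For two independent groups with equal n: n = 2·((z_{α/2} + z_β) / d)².
z_{α/2} + z_β = 1.960 + 0.524 = 2.484.
n = 2 × (2.484 / 0.23)² = 2 × 10.800² = 2 × 116.64 = 233.3.
Round up to the next whole participant.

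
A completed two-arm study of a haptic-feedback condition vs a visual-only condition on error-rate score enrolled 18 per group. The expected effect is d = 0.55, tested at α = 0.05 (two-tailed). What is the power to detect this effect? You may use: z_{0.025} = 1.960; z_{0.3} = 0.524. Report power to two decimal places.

power ≈ 0.38

For two equal groups, power = Φ(d·√(n/2) − z_{α/2}).
d·√(n/2) = 0.55 × √(18/2) = 0.55 × 3.000 = 1.650.
z_β = 1.650 − 1.960 = -0.310.
Power = Φ(-0.310) = 0.378.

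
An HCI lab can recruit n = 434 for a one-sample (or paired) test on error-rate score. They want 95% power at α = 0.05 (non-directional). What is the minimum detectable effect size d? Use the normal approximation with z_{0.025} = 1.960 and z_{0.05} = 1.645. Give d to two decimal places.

d_min ≈ 0.17

For a single sample (or paired design) of n = 434: d_min = (z_{α/2} + z_β)/√n.
z-sum = 1.960 + 1.645 = 3.605.
d_min = 3.605 / √434 = 3.605 / 20.833 = 0.173.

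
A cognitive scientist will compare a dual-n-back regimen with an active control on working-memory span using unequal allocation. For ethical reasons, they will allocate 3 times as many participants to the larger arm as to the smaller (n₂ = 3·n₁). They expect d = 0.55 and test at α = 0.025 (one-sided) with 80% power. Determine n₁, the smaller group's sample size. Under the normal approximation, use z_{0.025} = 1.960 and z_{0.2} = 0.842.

n₁ = 35

With allocation ratio k = n₂/n₁ = 3, Var(x̄₁−x̄₂) = σ²(1/n₁ + 1/(k·n₁)) = σ²·(k+1)/(k·n₁).
So n₁ = (1 + 1/k)·((z_{α} + z_β)/d)² = 1.333 × (2.802/0.55)².
n₁ = 1.333 × 25.95 = 34.6.
Round up: n₁ = 35, giving n₂ = 3 × 35 = 105.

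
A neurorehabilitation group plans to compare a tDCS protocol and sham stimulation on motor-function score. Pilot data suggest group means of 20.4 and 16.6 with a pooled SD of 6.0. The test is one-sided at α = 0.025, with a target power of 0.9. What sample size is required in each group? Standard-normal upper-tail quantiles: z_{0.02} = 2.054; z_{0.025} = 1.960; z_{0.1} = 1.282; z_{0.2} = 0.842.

n = 53 per group

Cohen's d = |M₁ − M₂| / SD_pooled = |20.4 − 16.6| / 6.0 = 3.8 / 6.0 = 0.633.
For two independent groups with equal n: n = 2·((z_{α} + z_β) / d)².
z_{α} + z_β = 1.960 + 1.282 = 3.242.
n = 2 × (3.242 / 0.633)² = 2 × 5.122² = 2 × 26.23 = 52.5.
Round up to the next whole participant.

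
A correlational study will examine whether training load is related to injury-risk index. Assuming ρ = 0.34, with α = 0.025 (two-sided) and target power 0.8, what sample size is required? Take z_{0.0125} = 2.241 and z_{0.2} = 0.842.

n = 79

Fisher's z: C = ½·ln((1+r)/(1−r)) = ½·ln(2.0303) = 0.3541.
n = ((z_{α/2} + z_β)/C)² + 3.
(2.241 + 0.842) / 0.3541 = 3.083 / 0.3541 = 8.707.
n = 8.707² + 3 = 75.80 + 3 = 78.8.
Round up.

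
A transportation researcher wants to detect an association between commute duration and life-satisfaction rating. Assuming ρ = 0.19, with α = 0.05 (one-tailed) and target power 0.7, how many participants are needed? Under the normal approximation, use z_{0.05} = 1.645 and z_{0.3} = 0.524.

Fisher's z: C = ½·ln((1+r)/(1−r)) = ½·ln(1.4691) = 0.1923.
n = ((z_{α} + z_β)/C)² + 3.
(1.645 + 0.524) / 0.1923 = 2.169 / 0.1923 = 11.279.
n = 11.279² + 3 = 127.22 + 3 = 130.2.
Round up.

n = 131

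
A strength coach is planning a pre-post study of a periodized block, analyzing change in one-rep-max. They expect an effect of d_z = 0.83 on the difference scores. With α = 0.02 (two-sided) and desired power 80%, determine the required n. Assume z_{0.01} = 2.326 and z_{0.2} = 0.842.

For a paired (one-sample on differences) test: n = ((z_{α/2} + z_β) / d)².
z_{α/2} + z_β = 2.326 + 0.842 = 3.168.
n = (3.168 / 0.83)² = 3.817² = 14.57.
Round up.

n = 15 pairs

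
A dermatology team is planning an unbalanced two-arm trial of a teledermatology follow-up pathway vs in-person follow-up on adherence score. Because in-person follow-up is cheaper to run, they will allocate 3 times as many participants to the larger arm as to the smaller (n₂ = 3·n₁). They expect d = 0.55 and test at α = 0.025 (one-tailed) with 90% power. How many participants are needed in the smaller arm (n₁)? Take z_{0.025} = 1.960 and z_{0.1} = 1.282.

n₁ = 47

With allocation ratio k = n₂/n₁ = 3, Var(x̄₁−x̄₂) = σ²(1/n₁ + 1/(k·n₁)) = σ²·(k+1)/(k·n₁).
So n₁ = (1 + 1/k)·((z_{α} + z_β)/d)² = 1.333 × (3.242/0.55)².
n₁ = 1.333 × 34.75 = 46.3.
Round up: n₁ = 47, giving n₂ = 3 × 47 = 141.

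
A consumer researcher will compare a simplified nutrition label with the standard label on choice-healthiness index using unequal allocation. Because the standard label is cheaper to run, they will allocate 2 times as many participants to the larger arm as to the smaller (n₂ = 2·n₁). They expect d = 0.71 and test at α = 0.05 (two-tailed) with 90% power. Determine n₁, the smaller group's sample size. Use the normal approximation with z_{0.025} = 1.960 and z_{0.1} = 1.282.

With allocation ratio k = n₂/n₁ = 2, Var(x̄₁−x̄₂) = σ²(1/n₁ + 1/(k·n₁)) = σ²·(k+1)/(k·n₁).
So n₁ = (1 + 1/k)·((z_{α/2} + z_β)/d)² = 1.500 × (3.242/0.71)².
n₁ = 1.500 × 20.85 = 31.3.
Round up: n₁ = 32, giving n₂ = 2 × 32 = 64.

n₁ = 32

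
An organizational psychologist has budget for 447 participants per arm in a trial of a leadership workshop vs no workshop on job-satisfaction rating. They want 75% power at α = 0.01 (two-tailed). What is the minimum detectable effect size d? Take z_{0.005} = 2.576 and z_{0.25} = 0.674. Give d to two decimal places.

For two independent groups of n = 447 each: d_min = (z_{α/2} + z_β)·√(2/n).
z-sum = 2.576 + 0.674 = 3.250.
d_min = 3.250 × √(2/447) = 3.250 × 0.0669 = 0.217.

d_min ≈ 0.22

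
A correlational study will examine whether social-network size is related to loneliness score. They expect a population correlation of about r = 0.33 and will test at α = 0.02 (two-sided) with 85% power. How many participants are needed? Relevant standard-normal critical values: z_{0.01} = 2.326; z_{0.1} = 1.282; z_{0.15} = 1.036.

Fisher's z: C = ½·ln((1+r)/(1−r)) = ½·ln(1.9851) = 0.3428.
n = ((z_{α/2} + z_β)/C)² + 3.
(2.326 + 1.036) / 0.3428 = 3.362 / 0.3428 = 9.807.
n = 9.807² + 3 = 96.19 + 3 = 99.2.
Round up.

n = 100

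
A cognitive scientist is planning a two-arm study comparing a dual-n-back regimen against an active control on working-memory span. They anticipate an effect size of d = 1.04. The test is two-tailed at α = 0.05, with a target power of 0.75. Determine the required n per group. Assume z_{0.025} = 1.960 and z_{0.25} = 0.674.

For two independent groups with equal n: n = 2·((z_{α/2} + z_β) / d)².
z_{α/2} + z_β = 1.960 + 0.674 = 2.634.
n = 2 × (2.634 / 1.04)² = 2 × 2.533² = 2 × 6.41 = 12.8.
Round up to the next whole participant.

n = 13 per group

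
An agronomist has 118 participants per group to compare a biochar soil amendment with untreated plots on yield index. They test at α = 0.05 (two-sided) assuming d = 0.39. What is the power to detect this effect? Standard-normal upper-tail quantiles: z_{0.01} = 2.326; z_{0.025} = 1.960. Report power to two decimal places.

For two equal groups, power = Φ(d·√(n/2) − z_{α/2}).
d·√(n/2) = 0.39 × √(118/2) = 0.39 × 7.681 = 2.996.
z_β = 2.996 − 1.960 = 1.036.
Power = Φ(1.036) = 0.850.

power ≈ 0.85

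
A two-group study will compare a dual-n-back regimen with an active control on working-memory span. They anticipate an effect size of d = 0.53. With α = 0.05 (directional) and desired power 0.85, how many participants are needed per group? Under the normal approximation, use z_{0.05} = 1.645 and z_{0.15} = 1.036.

For two independent groups with equal n: n = 2·((z_{α} + z_β) / d)².
z_{α} + z_β = 1.645 + 1.036 = 2.681.
n = 2 × (2.681 / 0.53)² = 2 × 5.058² = 2 × 25.59 = 51.2.
Round up to the next whole participant.

n = 52 per group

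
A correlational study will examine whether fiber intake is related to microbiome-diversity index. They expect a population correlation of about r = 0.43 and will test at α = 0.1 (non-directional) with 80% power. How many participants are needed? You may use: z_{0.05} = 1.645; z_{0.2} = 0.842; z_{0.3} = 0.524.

Fisher's z: C = ½·ln((1+r)/(1−r)) = ½·ln(2.5088) = 0.4599.
n = ((z_{α/2} + z_β)/C)² + 3.
(1.645 + 0.842) / 0.4599 = 2.487 / 0.4599 = 5.408.
n = 5.408² + 3 = 29.24 + 3 = 32.2.
Round up.

n = 33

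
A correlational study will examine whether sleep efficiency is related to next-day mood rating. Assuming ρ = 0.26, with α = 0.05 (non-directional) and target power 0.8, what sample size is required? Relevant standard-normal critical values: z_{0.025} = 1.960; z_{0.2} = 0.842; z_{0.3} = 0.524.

Fisher's z: C = ½·ln((1+r)/(1−r)) = ½·ln(1.7027) = 0.2661.
n = ((z_{α/2} + z_β)/C)² + 3.
(1.960 + 0.842) / 0.2661 = 2.802 / 0.2661 = 10.530.
n = 10.530² + 3 = 110.88 + 3 = 113.9.
Round up.

n = 114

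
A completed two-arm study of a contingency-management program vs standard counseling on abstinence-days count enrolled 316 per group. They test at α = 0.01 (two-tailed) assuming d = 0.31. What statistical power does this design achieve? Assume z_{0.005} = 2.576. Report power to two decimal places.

For two equal groups, power = Φ(d·√(n/2) − z_{α/2}).
d·√(n/2) = 0.31 × √(316/2) = 0.31 × 12.570 = 3.897.
z_β = 3.897 − 2.576 = 1.321.
Power = Φ(1.321) = 0.907.

power ≈ 0.91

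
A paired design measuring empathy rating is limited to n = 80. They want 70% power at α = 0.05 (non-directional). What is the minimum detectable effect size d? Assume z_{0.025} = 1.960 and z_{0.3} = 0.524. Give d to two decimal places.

For a single sample (or paired design) of n = 80: d_min = (z_{α/2} + z_β)/√n.
z-sum = 1.960 + 0.524 = 2.484.
d_min = 2.484 / √80 = 2.484 / 8.944 = 0.278.

d_min ≈ 0.28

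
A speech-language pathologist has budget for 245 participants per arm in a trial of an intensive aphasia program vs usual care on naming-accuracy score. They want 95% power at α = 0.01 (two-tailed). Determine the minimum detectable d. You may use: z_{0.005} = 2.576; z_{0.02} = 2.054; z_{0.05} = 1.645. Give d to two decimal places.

For two independent groups of n = 245 each: d_min = (z_{α/2} + z_β)·√(2/n).
z-sum = 2.576 + 1.645 = 4.221.
d_min = 4.221 × √(2/245) = 4.221 × 0.0904 = 0.381.

d_min ≈ 0.38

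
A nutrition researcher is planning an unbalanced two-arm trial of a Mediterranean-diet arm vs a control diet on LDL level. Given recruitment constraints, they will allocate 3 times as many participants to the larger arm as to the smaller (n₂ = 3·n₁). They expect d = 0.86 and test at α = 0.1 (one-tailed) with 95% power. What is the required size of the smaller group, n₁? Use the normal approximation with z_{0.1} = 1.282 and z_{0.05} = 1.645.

n₁ = 16

With allocation ratio k = n₂/n₁ = 3, Var(x̄₁−x̄₂) = σ²(1/n₁ + 1/(k·n₁)) = σ²·(k+1)/(k·n₁).
So n₁ = (1 + 1/k)·((z_{α} + z_β)/d)² = 1.333 × (2.927/0.86)².
n₁ = 1.333 × 11.58 = 15.4.
Round up: n₁ = 16, giving n₂ = 3 × 16 = 48.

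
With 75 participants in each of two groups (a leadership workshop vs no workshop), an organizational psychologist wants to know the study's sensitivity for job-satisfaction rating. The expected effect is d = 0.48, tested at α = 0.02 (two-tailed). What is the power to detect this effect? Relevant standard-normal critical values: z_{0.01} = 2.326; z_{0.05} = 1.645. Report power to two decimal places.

For two equal groups, power = Φ(d·√(n/2) − z_{α/2}).
d·√(n/2) = 0.48 × √(75/2) = 0.48 × 6.124 = 2.939.
z_β = 2.939 − 2.326 = 0.613.
Power = Φ(0.613) = 0.730.

power ≈ 0.73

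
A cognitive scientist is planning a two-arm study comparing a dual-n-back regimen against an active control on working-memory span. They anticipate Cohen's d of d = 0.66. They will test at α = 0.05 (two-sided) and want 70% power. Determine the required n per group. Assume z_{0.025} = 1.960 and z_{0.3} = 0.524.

For two independent groups with equal n: n = 2·((z_{α/2} + z_β) / d)².
z_{α/2} + z_β = 1.960 + 0.524 = 2.484.
n = 2 × (2.484 / 0.66)² = 2 × 3.764² = 2 × 14.16 = 28.3.
Round up to the next whole participant.

n = 29 per group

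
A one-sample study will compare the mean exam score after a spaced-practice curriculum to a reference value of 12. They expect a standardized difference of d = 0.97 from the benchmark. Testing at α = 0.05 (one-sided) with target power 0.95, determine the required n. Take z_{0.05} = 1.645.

n = 12

For a one-sample test: n = ((z_{α} + z_β) / d)².
z_{α} + z_β = 1.645 + 1.645 = 3.290.
n = (3.290 / 0.97)² = 3.392² = 11.50.
Round up.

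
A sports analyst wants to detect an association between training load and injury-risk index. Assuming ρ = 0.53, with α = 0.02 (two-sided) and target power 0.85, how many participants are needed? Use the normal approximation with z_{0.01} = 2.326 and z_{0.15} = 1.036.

n = 36

Fisher's z: C = ½·ln((1+r)/(1−r)) = ½·ln(3.2553) = 0.5901.
n = ((z_{α/2} + z_β)/C)² + 3.
(2.326 + 1.036) / 0.5901 = 3.362 / 0.5901 = 5.697.
n = 5.697² + 3 = 32.46 + 3 = 35.5.
Round up.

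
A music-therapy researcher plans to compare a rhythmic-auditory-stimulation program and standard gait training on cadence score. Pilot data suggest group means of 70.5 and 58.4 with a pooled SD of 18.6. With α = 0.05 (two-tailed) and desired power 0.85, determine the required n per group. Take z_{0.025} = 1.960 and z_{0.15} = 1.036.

Cohen's d = |M₁ − M₂| / SD_pooled = |70.5 − 58.4| / 18.6 = 12.1 / 18.6 = 0.651.
For two independent groups with equal n: n = 2·((z_{α/2} + z_β) / d)².
z_{α/2} + z_β = 1.960 + 1.036 = 2.996.
n = 2 × (2.996 / 0.651)² = 2 × 4.602² = 2 × 21.18 = 42.4.
Round up to the next whole participant.

n = 43 per group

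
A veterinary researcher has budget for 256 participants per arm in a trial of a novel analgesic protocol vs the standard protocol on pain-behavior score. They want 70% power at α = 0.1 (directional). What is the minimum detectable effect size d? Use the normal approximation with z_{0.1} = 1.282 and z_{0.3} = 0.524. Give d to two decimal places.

For two independent groups of n = 256 each: d_min = (z_{α} + z_β)·√(2/n).
z-sum = 1.282 + 0.524 = 1.806.
d_min = 1.806 × √(2/256) = 1.806 × 0.0884 = 0.160.

d_min ≈ 0.16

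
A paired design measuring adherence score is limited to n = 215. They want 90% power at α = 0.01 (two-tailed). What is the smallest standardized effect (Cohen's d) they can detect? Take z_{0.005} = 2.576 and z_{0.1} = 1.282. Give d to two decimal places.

For a single sample (or paired design) of n = 215: d_min = (z_{α/2} + z_β)/√n.
z-sum = 2.576 + 1.282 = 3.858.
d_min = 3.858 / √215 = 3.858 / 14.663 = 0.263.

d_min ≈ 0.26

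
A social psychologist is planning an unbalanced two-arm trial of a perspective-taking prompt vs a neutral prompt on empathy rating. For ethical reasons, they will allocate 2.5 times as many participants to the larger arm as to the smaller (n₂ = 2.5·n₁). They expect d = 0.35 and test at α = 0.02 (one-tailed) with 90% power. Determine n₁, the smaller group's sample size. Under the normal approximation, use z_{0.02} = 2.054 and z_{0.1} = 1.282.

With allocation ratio k = n₂/n₁ = 2.5, Var(x̄₁−x̄₂) = σ²(1/n₁ + 1/(k·n₁)) = σ²·(k+1)/(k·n₁).
So n₁ = (1 + 1/k)·((z_{α} + z_β)/d)² = 1.400 × (3.336/0.35)².
n₁ = 1.400 × 90.85 = 127.2.
Round up: n₁ = 128, giving n₂ = 2.5 × 128 = 320.

n₁ = 128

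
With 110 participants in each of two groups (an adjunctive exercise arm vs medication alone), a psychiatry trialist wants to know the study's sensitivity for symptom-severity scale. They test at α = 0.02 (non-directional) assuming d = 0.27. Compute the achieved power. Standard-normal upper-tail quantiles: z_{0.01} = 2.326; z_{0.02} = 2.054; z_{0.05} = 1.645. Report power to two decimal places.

For two equal groups, power = Φ(d·√(n/2) − z_{α/2}).
d·√(n/2) = 0.27 × √(110/2) = 0.27 × 7.416 = 2.002.
z_β = 2.002 − 2.326 = -0.324.
Power = Φ(-0.324) = 0.373.

power ≈ 0.37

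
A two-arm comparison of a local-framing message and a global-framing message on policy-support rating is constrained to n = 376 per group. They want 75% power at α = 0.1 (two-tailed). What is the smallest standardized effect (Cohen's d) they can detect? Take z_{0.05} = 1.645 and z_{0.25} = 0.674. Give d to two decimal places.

d_min ≈ 0.17

For two independent groups of n = 376 each: d_min = (z_{α/2} + z_β)·√(2/n).
z-sum = 1.645 + 0.674 = 2.319.
d_min = 2.319 × √(2/376) = 2.319 × 0.0729 = 0.169.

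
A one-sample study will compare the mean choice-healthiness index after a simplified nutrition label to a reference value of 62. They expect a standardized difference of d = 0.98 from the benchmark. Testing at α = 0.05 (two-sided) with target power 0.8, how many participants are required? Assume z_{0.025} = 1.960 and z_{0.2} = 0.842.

For a one-sample test: n = ((z_{α/2} + z_β) / d)².
z_{α/2} + z_β = 1.960 + 0.842 = 2.802.
n = (2.802 / 0.98)² = 2.859² = 8.17.
Round up.

n = 9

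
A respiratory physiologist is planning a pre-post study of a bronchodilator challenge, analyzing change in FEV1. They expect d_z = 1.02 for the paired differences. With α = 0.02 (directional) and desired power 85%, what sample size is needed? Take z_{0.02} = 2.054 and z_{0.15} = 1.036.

For a paired (one-sample on differences) test: n = ((z_{α} + z_β) / d)².
z_{α} + z_β = 2.054 + 1.036 = 3.090.
n = (3.090 / 1.02)² = 3.029² = 9.18.
Round up.

n = 10 pairs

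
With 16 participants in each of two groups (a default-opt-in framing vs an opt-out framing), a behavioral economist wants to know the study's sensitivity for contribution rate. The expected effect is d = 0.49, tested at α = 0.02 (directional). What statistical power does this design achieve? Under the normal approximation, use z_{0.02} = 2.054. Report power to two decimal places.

For two equal groups, power = Φ(d·√(n/2) − z_{α}).
d·√(n/2) = 0.49 × √(16/2) = 0.49 × 2.828 = 1.386.
z_β = 1.386 − 2.054 = -0.668.
Power = Φ(-0.668) = 0.252.

power ≈ 0.25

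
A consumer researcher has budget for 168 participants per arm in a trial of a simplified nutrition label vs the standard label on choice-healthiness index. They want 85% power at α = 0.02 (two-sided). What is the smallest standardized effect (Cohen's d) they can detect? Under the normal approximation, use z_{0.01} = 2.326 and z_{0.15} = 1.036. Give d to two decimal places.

d_min ≈ 0.37

For two independent groups of n = 168 each: d_min = (z_{α/2} + z_β)·√(2/n).
z-sum = 2.326 + 1.036 = 3.362.
d_min = 3.362 × √(2/168) = 3.362 × 0.1091 = 0.367.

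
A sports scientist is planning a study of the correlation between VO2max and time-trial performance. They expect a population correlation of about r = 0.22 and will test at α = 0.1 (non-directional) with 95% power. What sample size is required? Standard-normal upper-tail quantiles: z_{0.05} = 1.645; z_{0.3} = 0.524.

Fisher's z: C = ½·ln((1+r)/(1−r)) = ½·ln(1.5641) = 0.2237.
n = ((z_{α/2} + z_β)/C)² + 3.
(1.645 + 1.645) / 0.2237 = 3.290 / 0.2237 = 14.707.
n = 14.707² + 3 = 216.30 + 3 = 219.3.
Round up.

n = 220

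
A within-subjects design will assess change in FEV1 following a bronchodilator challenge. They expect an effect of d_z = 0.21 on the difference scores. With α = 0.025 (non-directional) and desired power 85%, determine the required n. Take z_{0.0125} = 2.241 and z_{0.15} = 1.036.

For a paired (one-sample on differences) test: n = ((z_{α/2} + z_β) / d)².
z_{α/2} + z_β = 2.241 + 1.036 = 3.277.
n = (3.277 / 0.21)² = 15.605² = 243.51.
Round up.

n = 244 pairs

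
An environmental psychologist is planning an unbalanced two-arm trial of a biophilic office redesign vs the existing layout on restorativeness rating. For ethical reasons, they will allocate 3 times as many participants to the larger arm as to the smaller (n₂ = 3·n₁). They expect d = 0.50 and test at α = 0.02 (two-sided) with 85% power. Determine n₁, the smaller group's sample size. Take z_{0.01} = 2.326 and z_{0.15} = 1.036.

n₁ = 61

With allocation ratio k = n₂/n₁ = 3, Var(x̄₁−x̄₂) = σ²(1/n₁ + 1/(k·n₁)) = σ²·(k+1)/(k·n₁).
So n₁ = (1 + 1/k)·((z_{α/2} + z_β)/d)² = 1.333 × (3.362/0.50)².
n₁ = 1.333 × 45.21 = 60.3.
Round up: n₁ = 61, giving n₂ = 3 × 61 = 183.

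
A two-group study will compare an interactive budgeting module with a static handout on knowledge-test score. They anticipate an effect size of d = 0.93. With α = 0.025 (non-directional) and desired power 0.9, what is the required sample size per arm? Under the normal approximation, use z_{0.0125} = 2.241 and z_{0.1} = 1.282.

For two independent groups with equal n: n = 2·((z_{α/2} + z_β) / d)².
z_{α/2} + z_β = 2.241 + 1.282 = 3.523.
n = 2 × (3.523 / 0.93)² = 2 × 3.788² = 2 × 14.35 = 28.7.
Round up to the next whole participant.

n = 29 per group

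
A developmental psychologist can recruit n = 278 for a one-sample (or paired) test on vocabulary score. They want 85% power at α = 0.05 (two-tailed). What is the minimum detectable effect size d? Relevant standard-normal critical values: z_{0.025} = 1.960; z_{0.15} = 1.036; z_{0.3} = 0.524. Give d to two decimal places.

d_min ≈ 0.18

For a single sample (or paired design) of n = 278: d_min = (z_{α/2} + z_β)/√n.
z-sum = 1.960 + 1.036 = 2.996.
d_min = 2.996 / √278 = 2.996 / 16.673 = 0.180.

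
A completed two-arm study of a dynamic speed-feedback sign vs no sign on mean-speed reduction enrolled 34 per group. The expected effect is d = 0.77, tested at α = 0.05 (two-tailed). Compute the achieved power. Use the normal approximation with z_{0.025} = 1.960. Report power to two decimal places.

power ≈ 0.89

For two equal groups, power = Φ(d·√(n/2) − z_{α/2}).
d·√(n/2) = 0.77 × √(34/2) = 0.77 × 4.123 = 3.175.
z_β = 3.175 − 1.960 = 1.215.
Power = Φ(1.215) = 0.888.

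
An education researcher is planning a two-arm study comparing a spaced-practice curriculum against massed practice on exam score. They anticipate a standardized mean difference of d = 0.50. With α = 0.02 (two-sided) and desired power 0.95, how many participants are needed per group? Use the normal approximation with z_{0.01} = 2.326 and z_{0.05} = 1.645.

n = 127 per group

For two independent groups with equal n: n = 2·((z_{α/2} + z_β) / d)².
z_{α/2} + z_β = 2.326 + 1.645 = 3.971.
n = 2 × (3.971 / 0.50)² = 2 × 7.942² = 2 × 63.08 = 126.2.
Round up to the next whole participant.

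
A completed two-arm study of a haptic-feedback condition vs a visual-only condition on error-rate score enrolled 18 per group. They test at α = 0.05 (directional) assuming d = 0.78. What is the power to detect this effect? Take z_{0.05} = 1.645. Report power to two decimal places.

power ≈ 0.76

For two equal groups, power = Φ(d·√(n/2) − z_{α}).
d·√(n/2) = 0.78 × √(18/2) = 0.78 × 3.000 = 2.340.
z_β = 2.340 − 1.645 = 0.695.
Power = Φ(0.695) = 0.756.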